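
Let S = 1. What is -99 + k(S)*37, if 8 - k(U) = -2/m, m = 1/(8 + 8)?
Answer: 1381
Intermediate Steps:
m = 1/16 ≈ 0.062500
k(U) = 40 (k(U) = 8 - (-2)/1/16 = 8 - (-2)*16 = 8 - 1*(-32) = 8 + 32 = 40)
-99 + k(S)*37 = -99 + 40*37 = -99 + 1480 = 1381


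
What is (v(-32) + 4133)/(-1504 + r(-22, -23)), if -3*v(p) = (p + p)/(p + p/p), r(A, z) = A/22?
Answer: -76861/27993 ≈ -2.7457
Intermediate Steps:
r(A, z) = A/22 (r(A, z) = A*(1/22) = A/22)
v(p) = -2*p/(3*(1 + p)) (v(p) = -(p + p)/(3*(p + p/p)) = -2*p/(3*(p + 1)) = -2*p/(3*(1 + p)))
(v(-32) + 4133)/(-1504 + r(-22, -23)) = (-2*(-32)/(3 + 3*(-32)) + 4133)/(-1504 + (1/22)*(-22)) = (-2*(-32)/(3 - 96) + 4133)/(-1504 - 1) = (-2*(-32)/(-93) + 4133)/(-1505) = (-2*(-32)*(-1/93) + 4133)*(-1/1505) = (-64/93 + 4133)*(-1/1505) = (384305/93)*(-1/1505) = -76861/27993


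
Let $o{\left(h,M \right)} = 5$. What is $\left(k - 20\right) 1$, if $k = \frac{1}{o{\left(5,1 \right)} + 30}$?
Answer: $- \frac{699}{35} \approx -19.971$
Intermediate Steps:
$k = \frac{1}{35}$ ($k = \frac{1}{5 + 30} = \frac{1}{35} \approx 0.028571$)
$\left(k - 20\right) 1 = \left(\frac{1}{35} - 20\right) 1 = \left(- \frac{699}{35}\right) 1 = - \frac{699}{35}$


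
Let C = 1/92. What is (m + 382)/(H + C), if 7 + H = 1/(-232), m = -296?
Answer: -458896/37317 ≈ -12.297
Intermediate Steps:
H = -1625/232 (H = -7 + 1/(-232) = -7 - 1/232 = -1625/232 ≈ -7.0043)
C = 1/92 ≈ 0.010870
(m + 382)/(H + C) = (-296 + 382)/(-1625/232 + 1/92) = 86/(-37317/5336) = 86*(-5336/37317) = -458896/37317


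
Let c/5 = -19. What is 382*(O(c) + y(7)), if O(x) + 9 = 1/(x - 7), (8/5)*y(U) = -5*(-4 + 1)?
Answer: 28459/204 ≈ 139.50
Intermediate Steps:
c = -95 (c = 5*(-19) = -95)
y(U) = 75/8 (y(U) = 5*(-5*(-4 + 1))/8 = 5*(-5*(-3))/8 = (5/8)*15 = 75/8)
O(x) = -9 + 1/(-7 + x) (O(x) = -9 + 1/(x - 7) = -9 + 1/(-7 + x))
382*(O(c) + y(7)) = 382*((64 - 9*(-95))/(-7 - 95) + 75/8) = 382*((64 + 855)/(-102) + 75/8) = 382*(-1/102*919 + 75/8) = 382*(-919/102 + 75/8) = 382*(149/408) = 28459/204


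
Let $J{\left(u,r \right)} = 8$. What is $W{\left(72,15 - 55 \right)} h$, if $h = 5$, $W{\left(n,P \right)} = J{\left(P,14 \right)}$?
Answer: $40$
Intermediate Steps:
$W{\left(n,P \right)} = 8$
$W{\left(72,15 - 55 \right)} h = 8 \cdot 5 = 40$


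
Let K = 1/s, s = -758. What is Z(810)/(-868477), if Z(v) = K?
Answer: 1/658305566 ≈ 1.5191e-9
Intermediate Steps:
K = -1/758 (K = 1/(-758) = -1/758 ≈ -0.0013193)
Z(v) = -1/758
Z(810)/(-868477) = -1/758/(-868477) = -1/758*(-1/868477) = 1/658305566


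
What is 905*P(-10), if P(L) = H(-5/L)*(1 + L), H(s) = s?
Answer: -8145/2 ≈ -4072.5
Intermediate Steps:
P(L) = -5*(1 + L)/L (P(L) = (-5/L)*(1 + L) = -5*(1 + L)/L)
905*P(-10) = 905*(-5 - 5/(-10)) = 905*(-5 - 5*(-1/10)) = 905*(-5 + 1/2) = 905*(-9/2) = -8145/2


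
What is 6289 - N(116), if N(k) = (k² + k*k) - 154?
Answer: -20469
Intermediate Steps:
N(k) = -154 + 2*k² (N(k) = (k² + k²) - 154 = 2*k² - 154 = -154 + 2*k²)
6289 - N(116) = 6289 - (-154 + 2*116²) = 6289 - (-154 + 2*13456) = 6289 - (-154 + 26912) = 6289 - 1*26758 = 6289 - 26758 = -20469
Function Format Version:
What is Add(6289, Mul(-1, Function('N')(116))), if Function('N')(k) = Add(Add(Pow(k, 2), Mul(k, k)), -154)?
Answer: -20469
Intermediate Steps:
Function('N')(k) = Add(-154, Mul(2, Pow(k, 2))) (Function('N')(k) = Add(Add(Pow(k, 2), Pow(k, 2)), -154) = Add(Mul(2, Pow(k, 2)), -154) = Add(-154, Mul(2, Pow(k, 2))))
Add(6289, Mul(-1, Function('N')(116))) = Add(6289, Mul(-1, Add(-154, Mul(2, Pow(116, 2))))) = Add(6289, Mul(-1, Add(-154, Mul(2, 13456)))) = Add(6289, Mul(-1, Add(-154, 26912))) = Add(6289, Mul(-1, 26758)) = Add(6289, -26758) = -20469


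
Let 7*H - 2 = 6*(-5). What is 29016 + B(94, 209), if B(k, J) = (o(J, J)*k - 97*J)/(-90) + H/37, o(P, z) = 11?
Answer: 32444921/1110 ≈ 29230.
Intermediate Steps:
H = -4 (H = 2/7 + (6*(-5))/7 = 2/7 + (1/7)*(-30) = 2/7 - 30/7 = -4)
B(k, J) = -4/37 - 11*k/90 + 97*J/90 (B(k, J) = (11*k - 97*J)/(-90) - 4/37 = (-97*J + 11*k)*(-1/90) - 4*1/37 = (-11*k/90 + 97*J/90) - 4/37 = -4/37 - 11*k/90 + 97*J/90)
29016 + B(94, 209) = 29016 + (-4/37 - 11/90*94 + (97/90)*209) = 29016 + (-4/37 - 517/45 + 20273/90) = 29016 + 237161/1110 = 32444921/1110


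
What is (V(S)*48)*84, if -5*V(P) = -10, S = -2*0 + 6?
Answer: 8064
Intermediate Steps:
S = 6 (S = 0 + 6 = 6)
V(P) = 2 (V(P) = -⅕*(-10) = 2)
(V(S)*48)*84 = (2*48)*84 = 96*84 = 8064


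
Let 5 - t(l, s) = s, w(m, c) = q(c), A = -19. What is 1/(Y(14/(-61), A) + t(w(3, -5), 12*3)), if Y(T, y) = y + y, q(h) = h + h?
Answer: -1/69 ≈ -0.014493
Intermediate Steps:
q(h) = 2*h
w(m, c) = 2*c
Y(T, y) = 2*y
t(l, s) = 5 - s
1/(Y(14/(-61), A) + t(w(3, -5), 12*3)) = 1/(2*(-19) + (5 - 12*3)) = 1/(-38 + (5 - 1*36)) = 1/(-38 + (5 - 36)) = 1/(-38 - 31) = 1/(-69) = -1/69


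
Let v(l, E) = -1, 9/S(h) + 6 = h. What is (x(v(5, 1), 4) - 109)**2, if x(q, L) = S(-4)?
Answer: 1207801/100 ≈ 12078.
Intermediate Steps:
S(h) = 9/(-6 + h)
x(q, L) = -9/10 (x(q, L) = 9/(-6 - 4) = 9/(-10) = 9*(-1/10) = -9/10)
(x(v(5, 1), 4) - 109)**2 = (-9/10 - 109)**2 = (-1099/10)**2 = 1207801/100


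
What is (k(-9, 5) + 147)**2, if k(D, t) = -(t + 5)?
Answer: 18769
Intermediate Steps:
k(D, t) = -5 - t (k(D, t) = -(5 + t) = -5 - t)
(k(-9, 5) + 147)**2 = ((-5 - 1*5) + 147)**2 = ((-5 - 5) + 147)**2 = (-10 + 147)**2 = 137**2 = 18769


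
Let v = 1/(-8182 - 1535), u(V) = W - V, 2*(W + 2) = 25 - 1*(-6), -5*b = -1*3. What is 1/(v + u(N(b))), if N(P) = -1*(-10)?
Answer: 19434/68017 ≈ 0.28572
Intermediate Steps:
b = ⅗ (b = -(-1)*3/5 = -⅕*(-3) = ⅗ ≈ 0.60000)
N(P) = 10
W = 27/2 (W = -2 + (25 - 1*(-6))/2 = -2 + (25 + 6)/2 = -2 + (½)*31 = -2 + 31/2 = 27/2 ≈ 13.500)
u(V) = 27/2 - V
v = -1/9717 (v = 1/(-9717) = -1/9717 ≈ -0.00010291)
1/(v + u(N(b))) = 1/(-1/9717 + (27/2 - 1*10)) = 1/(-1/9717 + (27/2 - 10)) = 1/(-1/9717 + 7/2) = 1/(68017/19434) = 19434/68017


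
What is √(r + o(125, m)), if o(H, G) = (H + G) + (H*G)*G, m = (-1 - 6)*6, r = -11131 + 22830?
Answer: √232282 ≈ 481.96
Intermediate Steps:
r = 11699
m = -42 (m = -7*6 = -42)
o(H, G) = G + H + H*G² (o(H, G) = (G + H) + (G*H)*G = (G + H) + H*G² = G + H + H*G²)
√(r + o(125, m)) = √(11699 + (-42 + 125 + 125*(-42)²)) = √(11699 + (-42 + 125 + 125*1764)) = √(11699 + (-42 + 125 + 220500)) = √(11699 + 220583) = √232282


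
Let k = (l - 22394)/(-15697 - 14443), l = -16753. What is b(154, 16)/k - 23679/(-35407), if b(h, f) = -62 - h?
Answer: -76527035289/462025943 ≈ -165.63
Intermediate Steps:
k = 39147/30140 (k = (-16753 - 22394)/(-15697 - 14443) = -39147/(-30140) = -39147*(-1/30140) = 39147/30140 ≈ 1.2988)
b(154, 16)/k - 23679/(-35407) = (-62 - 1*154)/(39147/30140) - 23679/(-35407) = (-62 - 154)*(30140/39147) - 23679*(-1/35407) = -216*30140/39147 + 23679/35407 = -2170080/13049 + 23679/35407 = -76527035289/462025943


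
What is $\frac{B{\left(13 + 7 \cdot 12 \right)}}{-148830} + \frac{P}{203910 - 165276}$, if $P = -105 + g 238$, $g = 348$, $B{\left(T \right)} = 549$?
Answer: $\frac{341384964}{159719395} \approx 2.1374$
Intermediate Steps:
$P = 82719$ ($P = -105 + 348 \cdot 238 = -105 + 82824 = 82719$)
$\frac{B{\left(13 + 7 \cdot 12 \right)}}{-148830} + \frac{P}{203910 - 165276} = \frac{549}{-148830} + \frac{82719}{203910 - 165276} = 549 \left(- \frac{1}{148830}\right) + \frac{82719}{38634} = - \frac{183}{49610} + 82719 \cdot \frac{1}{38634} = - \frac{183}{49610} + \frac{27573}{12878} = \frac{341384964}{159719395}$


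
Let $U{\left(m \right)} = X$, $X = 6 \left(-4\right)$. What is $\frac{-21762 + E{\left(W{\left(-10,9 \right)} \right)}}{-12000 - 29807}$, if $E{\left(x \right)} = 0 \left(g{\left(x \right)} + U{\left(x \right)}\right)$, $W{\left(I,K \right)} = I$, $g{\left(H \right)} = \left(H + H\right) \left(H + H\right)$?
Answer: $\frac{21762}{41807} \approx 0.52053$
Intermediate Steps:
$g{\left(H \right)} = 4 H^{2}$ ($g{\left(H \right)} = 2 H 2 H = 4 H^{2}$)
$X = -24$
$U{\left(m \right)} = -24$
$E{\left(x \right)} = 0$ ($E{\left(x \right)} = 0 \left(4 x^{2} - 24\right) = 0 \left(-24 + 4 x^{2}\right) = 0$)
$\frac{-21762 + E{\left(W{\left(-10,9 \right)} \right)}}{-12000 - 29807} = \frac{-21762 + 0}{-12000 - 29807} = - \frac{21762}{-41807} = \left(-21762\right) \left(- \frac{1}{41807}\right) = \frac{21762}{41807}$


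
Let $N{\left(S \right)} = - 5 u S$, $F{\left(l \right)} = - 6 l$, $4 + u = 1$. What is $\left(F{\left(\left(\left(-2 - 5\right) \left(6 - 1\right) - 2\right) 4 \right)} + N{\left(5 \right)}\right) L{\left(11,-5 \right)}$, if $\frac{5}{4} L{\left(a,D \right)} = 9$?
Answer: $\frac{34668}{5} \approx 6933.6$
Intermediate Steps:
$u = -3$ ($u = -4 + 1 = -3$)
$L{\left(a,D \right)} = \frac{36}{5}$ ($L{\left(a,D \right)} = \frac{4}{5} \cdot 9 = \frac{36}{5}$)
$N{\left(S \right)} = 15 S$ ($N{\left(S \right)} = \left(-5\right) \left(-3\right) S = 15 S$)
$\left(F{\left(\left(\left(-2 - 5\right) \left(6 - 1\right) - 2\right) 4 \right)} + N{\left(5 \right)}\right) L{\left(11,-5 \right)} = \left(- 6 \left(\left(-2 - 5\right) \left(6 - 1\right) - 2\right) 4 + 15 \cdot 5\right) \frac{36}{5} = \left(- 6 \left(\left(-7\right) 5 - 2\right) 4 + 75\right) \frac{36}{5} = \left(- 6 \left(-35 - 2\right) 4 + 75\right) \frac{36}{5} = \left(- 6 \left(\left(-37\right) 4\right) + 75\right) \frac{36}{5} = \left(\left(-6\right) \left(-148\right) + 75\right) \frac{36}{5} = \left(888 + 75\right) \frac{36}{5} = 963 \cdot \frac{36}{5} = \frac{34668}{5}$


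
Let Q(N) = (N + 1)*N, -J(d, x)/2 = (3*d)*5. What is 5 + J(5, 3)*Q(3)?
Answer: -1795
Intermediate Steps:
J(d, x) = -30*d (J(d, x) = -2*3*d*5 = -30*d)
Q(N) = N*(1 + N) (Q(N) = (1 + N)*N = N*(1 + N))
5 + J(5, 3)*Q(3) = 5 + (-30*5)*(3*(1 + 3)) = 5 - 450*4 = 5 - 150*12 = 5 - 1800 = -1795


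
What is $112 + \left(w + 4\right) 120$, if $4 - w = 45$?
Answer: $-4328$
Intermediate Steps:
$w = -41$ ($w = 4 - 45 = -41$)
$112 + \left(w + 4\right) 120 = 112 + \left(-41 + 4\right) 120 = 112 - 4440 = -4328$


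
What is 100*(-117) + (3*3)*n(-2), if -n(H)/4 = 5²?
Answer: -12600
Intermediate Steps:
n(H) = -100 (n(H) = -4*5² = -4*25 = -100)
100*(-117) + (3*3)*n(-2) = 100*(-117) + (3*3)*(-100) = -11700 + 9*(-100) = -11700 - 900 = -12600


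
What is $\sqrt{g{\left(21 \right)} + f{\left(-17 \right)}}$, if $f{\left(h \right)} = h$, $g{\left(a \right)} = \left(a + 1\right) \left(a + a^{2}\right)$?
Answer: $\sqrt{10147} \approx 100.73$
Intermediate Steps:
$g{\left(a \right)} = \left(1 + a\right) \left(a + a^{2}\right)$
$\sqrt{g{\left(21 \right)} + f{\left(-17 \right)}} = \sqrt{21 \left(1 + 21^{2} + 2 \cdot 21\right) - 17} = \sqrt{21 \left(1 + 441 + 42\right) - 17} = \sqrt{21 \cdot 484 - 17} = \sqrt{10164 - 17} = \sqrt{10147}$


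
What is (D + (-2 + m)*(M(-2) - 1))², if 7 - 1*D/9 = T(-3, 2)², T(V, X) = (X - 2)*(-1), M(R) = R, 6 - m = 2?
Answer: 3249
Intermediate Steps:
m = 4 (m = 6 - 1*2 = 6 - 2 = 4)
T(V, X) = 2 - X (T(V, X) = (-2 + X)*(-1) = 2 - X)
D = 63 (D = 63 - 9*(2 - 1*2)² = 63 - 9*(2 - 2)² = 63 - 9*0² = 63 - 9*0 = 63 + 0 = 63)
(D + (-2 + m)*(M(-2) - 1))² = (63 + (-2 + 4)*(-2 - 1))² = (63 + 2*(-3))² = (63 - 6)² = 57² = 3249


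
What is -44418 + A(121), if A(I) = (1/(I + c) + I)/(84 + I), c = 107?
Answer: -2076069731/46740 ≈ -44417.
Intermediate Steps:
A(I) = (I + 1/(107 + I))/(84 + I) (A(I) = (1/(I + 107) + I)/(84 + I) = (1/(107 + I) + I)/(84 + I) = (I + 1/(107 + I))/(84 + I))
-44418 + A(121) = -44418 + (1 + 121² + 107*121)/(8988 + 121² + 191*121) = -44418 + (1 + 14641 + 12947)/(8988 + 14641 + 23111) = -44418 + 27589/46740 = -2076069731/46740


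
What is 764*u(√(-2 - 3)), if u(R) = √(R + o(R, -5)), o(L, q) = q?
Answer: 764*√(-5 + I*√5) ≈ 373.2 + 1748.6*I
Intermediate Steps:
u(R) = √(-5 + R) (u(R) = √(R - 5) = √(-5 + R))
764*u(√(-2 - 3)) = 764*√(-5 + √(-2 - 3)) = 764*√(-5 + √(-5)) = 764*√(-5 + I*√5)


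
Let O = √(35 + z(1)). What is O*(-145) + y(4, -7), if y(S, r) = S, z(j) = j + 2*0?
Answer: -866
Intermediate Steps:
z(j) = j (z(j) = j + 0 = j)
O = 6 (O = √(35 + 1) = √36 = 6)
O*(-145) + y(4, -7) = 6*(-145) + 4 = -870 + 4 = -866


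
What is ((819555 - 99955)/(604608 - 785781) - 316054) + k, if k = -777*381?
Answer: -110895082343/181173 ≈ -6.1210e+5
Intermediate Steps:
k = -296037
((819555 - 99955)/(604608 - 785781) - 316054) + k = ((819555 - 99955)/(604608 - 785781) - 316054) - 296037 = (719600/(-181173) - 316054) - 296037 = (719600*(-1/181173) - 316054) - 296037 = (-719600/181173 - 316054) - 296037 = -57261170942/181173 - 296037 = -110895082343/181173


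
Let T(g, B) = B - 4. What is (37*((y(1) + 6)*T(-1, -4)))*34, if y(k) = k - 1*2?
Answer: -50320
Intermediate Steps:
T(g, B) = -4 + B
y(k) = -2 + k (y(k) = k - 2 = -2 + k)
(37*((y(1) + 6)*T(-1, -4)))*34 = (37*(((-2 + 1) + 6)*(-4 - 4)))*34 = (37*((-1 + 6)*(-8)))*34 = (37*(5*(-8)))*34 = (37*(-40))*34 = -1480*34 = -50320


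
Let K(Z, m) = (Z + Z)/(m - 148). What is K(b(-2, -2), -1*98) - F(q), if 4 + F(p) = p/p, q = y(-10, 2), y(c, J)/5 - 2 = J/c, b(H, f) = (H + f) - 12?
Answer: 385/123 ≈ 3.1301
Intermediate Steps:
b(H, f) = -12 + H + f
K(Z, m) = 2*Z/(-148 + m) (K(Z, m) = (2*Z)/(-148 + m) = 2*Z/(-148 + m))
y(c, J) = 10 + 5*J/c (y(c, J) = 10 + 5*(J/c) = 10 + 5*J/c)
q = 9 (q = 10 + 5*2/(-10) = 10 + 5*2*(-1/10) = 10 - 1 = 9)
F(p) = -3 (F(p) = -4 + p/p = -4 + 1 = -3)
K(b(-2, -2), -1*98) - F(q) = 2*(-12 - 2 - 2)/(-148 - 1*98) - 1*(-3) = 2*(-16)/(-148 - 98) + 3 = 2*(-16)/(-246) + 3 = 2*(-16)*(-1/246) + 3 = 16/123 + 3 = 385/123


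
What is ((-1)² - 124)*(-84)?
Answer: 10332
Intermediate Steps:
((-1)² - 124)*(-84) = (1 - 124)*(-84) = -123*(-84) = 10332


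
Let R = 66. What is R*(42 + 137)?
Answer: 11814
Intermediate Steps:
R*(42 + 137) = 66*(42 + 137) = 66*179 = 11814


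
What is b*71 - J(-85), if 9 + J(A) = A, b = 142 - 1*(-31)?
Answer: 12377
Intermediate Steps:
b = 173 (b = 142 + 31 = 173)
J(A) = -9 + A
b*71 - J(-85) = 173*71 - (-9 - 85) = 12283 - 1*(-94) = 12283 + 94 = 12377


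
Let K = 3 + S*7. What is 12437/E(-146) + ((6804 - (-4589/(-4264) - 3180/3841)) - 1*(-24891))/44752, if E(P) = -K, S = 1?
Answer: -350403840144941/281903588480 ≈ -1243.0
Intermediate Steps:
K = 10 (K = 3 + 1*7 = 3 + 7 = 10)
E(P) = -10 (E(P) = -1*10 = -10)
12437/E(-146) + ((6804 - (-4589/(-4264) - 3180/3841)) - 1*(-24891))/44752 = 12437/(-10) + ((6804 - (-4589/(-4264) - 3180/3841)) - 1*(-24891))/44752 = 12437*(-⅒) + ((6804 - (-4589*(-1/4264) - 3180*1/3841)) + 24891)*(1/44752) = -12437/10 + ((6804 - (353/328 - 3180/3841)) + 24891)*(1/44752) = -12437/10 + ((6804 - 1*312833/1259848) + 24891)*(1/44752) = -12437/10 + ((6804 - 312833/1259848) + 24891)*(1/44752) = -12437/10 + (8571692959/1259848 + 24891)*(1/44752) = -12437/10 + (39930569527/1259848)*(1/44752) = -12437/10 + 39930569527/56380717696 = -350403840144941/281903588480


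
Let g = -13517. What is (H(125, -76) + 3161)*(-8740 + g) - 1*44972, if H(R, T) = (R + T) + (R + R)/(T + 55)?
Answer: -498574844/7 ≈ -7.1225e+7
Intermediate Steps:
H(R, T) = R + T + 2*R/(55 + T) (H(R, T) = (R + T) + (2*R)/(55 + T) = (R + T) + 2*R/(55 + T) = R + T + 2*R/(55 + T))
(H(125, -76) + 3161)*(-8740 + g) - 1*44972 = (((-76)² + 55*(-76) + 57*125 + 125*(-76))/(55 - 76) + 3161)*(-8740 - 13517) - 1*44972 = ((5776 - 4180 + 7125 - 9500)/(-21) + 3161)*(-22257) - 44972 = (-1/21*(-779) + 3161)*(-22257) - 44972 = (779/21 + 3161)*(-22257) - 44972 = (67160/21)*(-22257) - 44972 = -498260040/7 - 44972 = -498574844/7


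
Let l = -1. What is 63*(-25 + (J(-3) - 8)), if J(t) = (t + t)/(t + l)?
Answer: -3969/2 ≈ -1984.5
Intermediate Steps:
J(t) = 2*t/(-1 + t) (J(t) = (t + t)/(t - 1) = (2*t)/(-1 + t) = 2*t/(-1 + t))
63*(-25 + (J(-3) - 8)) = 63*(-25 + (2*(-3)/(-1 - 3) - 8)) = 63*(-25 + (2*(-3)/(-4) - 8)) = 63*(-25 + (2*(-3)*(-¼) - 8)) = 63*(-25 + (3/2 - 8)) = 63*(-25 - 13/2) = 63*(-63/2) = -3969/2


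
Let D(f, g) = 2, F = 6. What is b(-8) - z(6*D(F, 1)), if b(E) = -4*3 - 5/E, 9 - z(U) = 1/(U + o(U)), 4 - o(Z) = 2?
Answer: -1137/56 ≈ -20.304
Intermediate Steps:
o(Z) = 2 (o(Z) = 4 - 1*2 = 4 - 2 = 2)
z(U) = 9 - 1/(2 + U) (z(U) = 9 - 1/(U + 2) = 9 - 1/(2 + U))
b(E) = -12 - 5/E
b(-8) - z(6*D(F, 1)) = (-12 - 5/(-8)) - (17 + 9*(6*2))/(2 + 6*2) = (-12 - 5*(-⅛)) - (17 + 9*12)/(2 + 12) = (-12 + 5/8) - (17 + 108)/14 = -91/8 - 125/14 = -1137/56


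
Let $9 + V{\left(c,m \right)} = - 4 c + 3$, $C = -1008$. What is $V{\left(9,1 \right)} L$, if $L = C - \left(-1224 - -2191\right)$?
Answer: $82950$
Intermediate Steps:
$V{\left(c,m \right)} = -6 - 4 c$ ($V{\left(c,m \right)} = -9 - \left(-3 + 4 c\right) = -6 - 4 c$)
$L = -1975$ ($L = -1008 - \left(-1224 - -2191\right) = -1008 - \left(-1224 + 2191\right) = -1008 - 967 = -1975$)
$V{\left(9,1 \right)} L = \left(-6 - 36\right) \left(-1975\right) = \left(-42\right) \left(-1975\right) = 82950$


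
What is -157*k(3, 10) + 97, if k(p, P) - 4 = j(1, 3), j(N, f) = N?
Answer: -688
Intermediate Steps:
k(p, P) = 5 (k(p, P) = 4 + 1 = 5)
-157*k(3, 10) + 97 = -157*5 + 97 = -785 + 97 = -688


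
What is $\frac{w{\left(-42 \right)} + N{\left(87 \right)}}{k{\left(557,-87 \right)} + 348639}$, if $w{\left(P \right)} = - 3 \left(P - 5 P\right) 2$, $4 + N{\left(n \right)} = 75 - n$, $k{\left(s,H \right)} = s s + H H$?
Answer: $- \frac{1024}{666457} \approx -0.0015365$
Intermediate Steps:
$k{\left(s,H \right)} = H^{2} + s^{2}$ ($k{\left(s,H \right)} = s^{2} + H^{2} = H^{2} + s^{2}$)
$N{\left(n \right)} = 71 - n$ ($N{\left(n \right)} = -4 - \left(-75 + n\right) = 71 - n$)
$w{\left(P \right)} = 24 P$ ($w{\left(P \right)} = - 3 \left(- 4 P\right) 2 = 12 P 2 = 24 P$)
$\frac{w{\left(-42 \right)} + N{\left(87 \right)}}{k{\left(557,-87 \right)} + 348639} = \frac{24 \left(-42\right) + \left(71 - 87\right)}{\left(\left(-87\right)^{2} + 557^{2}\right) + 348639} = \frac{-1008 + \left(71 - 87\right)}{\left(7569 + 310249\right) + 348639} = \frac{-1008 - 16}{317818 + 348639} = - \frac{1024}{666457}$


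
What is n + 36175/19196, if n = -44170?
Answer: -847851145/19196 ≈ -44168.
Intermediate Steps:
n + 36175/19196 = -44170 + 36175/19196 = -847851145/19196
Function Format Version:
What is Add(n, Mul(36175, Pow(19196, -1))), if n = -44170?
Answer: Rational(-847851145, 19196) ≈ -44168.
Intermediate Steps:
Add(n, Mul(36175, Pow(19196, -1))) = Add(-44170, Mul(36175, Pow(19196, -1))) = Add(-44170, Mul(36175, Rational(1, 19196))) = Add(-44170, Rational(36175, 19196)) = Rational(-847851145, 19196)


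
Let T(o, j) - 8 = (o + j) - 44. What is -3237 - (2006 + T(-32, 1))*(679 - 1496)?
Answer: 1580926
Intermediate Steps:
T(o, j) = -36 + j + o (T(o, j) = 8 + ((o + j) - 44) = 8 + ((j + o) - 44) = 8 + (-44 + j + o) = -36 + j + o)
-3237 - (2006 + T(-32, 1))*(679 - 1496) = -3237 - (2006 + (-36 + 1 - 32))*(679 - 1496) = -3237 - (2006 - 67)*(-817) = -3237 - 1939*(-817) = -3237 - 1*(-1584163) = -3237 + 1584163 = 1580926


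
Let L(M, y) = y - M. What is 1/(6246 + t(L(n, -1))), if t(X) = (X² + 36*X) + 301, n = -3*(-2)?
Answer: 1/6344 ≈ 0.00015763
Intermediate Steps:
n = 6
t(X) = 301 + X² + 36*X
1/(6246 + t(L(n, -1))) = 1/(6246 + (301 + (-1 - 1*6)² + 36*(-1 - 1*6))) = 1/(6246 + (301 + (-1 - 6)² + 36*(-1 - 6))) = 1/(6246 + (301 + (-7)² + 36*(-7))) = 1/(6246 + (301 + 49 - 252)) = 1/(6246 + 98) = 1/6344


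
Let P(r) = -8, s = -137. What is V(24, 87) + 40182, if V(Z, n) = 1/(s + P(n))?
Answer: 5826389/145 ≈ 40182.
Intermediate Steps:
V(Z, n) = -1/145 (V(Z, n) = 1/(-137 - 8) = 1/(-145) = -1/145)
V(24, 87) + 40182 = -1/145 + 40182 = 5826389/145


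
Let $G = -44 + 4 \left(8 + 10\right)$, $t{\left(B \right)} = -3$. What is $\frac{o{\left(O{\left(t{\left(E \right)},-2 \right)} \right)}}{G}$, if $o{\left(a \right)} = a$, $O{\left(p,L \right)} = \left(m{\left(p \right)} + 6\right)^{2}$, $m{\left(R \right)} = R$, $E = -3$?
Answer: $\frac{9}{28} \approx 0.32143$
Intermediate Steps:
$O{\left(p,L \right)} = \left(6 + p\right)^{2}$ ($O{\left(p,L \right)} = \left(p + 6\right)^{2} = \left(6 + p\right)^{2}$)
$G = 28$ ($G = -44 + 4 \cdot 18 = -44 + 72 = 28$)
$\frac{o{\left(O{\left(t{\left(E \right)},-2 \right)} \right)}}{G} = \frac{\left(6 - 3\right)^{2}}{28} = 3^{2} \cdot \frac{1}{28} = 9 \cdot \frac{1}{28} = \frac{9}{28}$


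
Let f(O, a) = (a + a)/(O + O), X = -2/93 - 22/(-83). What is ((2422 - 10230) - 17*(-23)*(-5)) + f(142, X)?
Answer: -5350601447/548049 ≈ -9763.0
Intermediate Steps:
X = 1880/7719 (X = -2*1/93 - 22*(-1/83) = -2/93 + 22/83 = 1880/7719 ≈ 0.24355)
f(O, a) = a/O (f(O, a) = (2*a)/((2*O)) = (2*a)*(1/(2*O)) = a/O)
((2422 - 10230) - 17*(-23)*(-5)) + f(142, X) = ((2422 - 10230) - 17*(-23)*(-5)) + (1880/7719)/142 = (-7808 + 391*(-5)) + (1880/7719)*(1/142) = (-7808 - 1955) + 940/548049 = -9763 + 940/548049 = -5350601447/548049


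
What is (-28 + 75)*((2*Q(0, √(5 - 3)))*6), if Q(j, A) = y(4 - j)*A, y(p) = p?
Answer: 2256*√2 ≈ 3190.5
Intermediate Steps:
Q(j, A) = A*(4 - j) (Q(j, A) = (4 - j)*A = A*(4 - j))
(-28 + 75)*((2*Q(0, √(5 - 3)))*6) = (-28 + 75)*((2*(√(5 - 3)*(4 - 1*0)))*6) = 47*((2*(√2*(4 + 0)))*6) = 47*((2*(√2*4))*6) = 47*((2*(4*√2))*6) = 47*((8*√2)*6) = 47*(48*√2) = 2256*√2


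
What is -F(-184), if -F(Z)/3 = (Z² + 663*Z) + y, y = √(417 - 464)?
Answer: -264408 + 3*I*√47 ≈ -2.6441e+5 + 20.567*I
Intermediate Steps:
y = I*√47 (y = √(-47) = I*√47 ≈ 6.8557*I)
F(Z) = -1989*Z - 3*Z² - 3*I*√47 (F(Z) = -3*((Z² + 663*Z) + I*√47) = -3*(Z² + 663*Z + I*√47) = -1989*Z - 3*Z² - 3*I*√47)
-F(-184) = -(-1989*(-184) - 3*(-184)² - 3*I*√47) = -(365976 - 3*33856 - 3*I*√47) = -(365976 - 101568 - 3*I*√47) = -(264408 - 3*I*√47) = -264408 + 3*I*√47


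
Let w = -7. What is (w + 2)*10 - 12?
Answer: -62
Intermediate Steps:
(w + 2)*10 - 12 = (-7 + 2)*10 - 12 = -5*10 - 12 = -50 - 12 = -62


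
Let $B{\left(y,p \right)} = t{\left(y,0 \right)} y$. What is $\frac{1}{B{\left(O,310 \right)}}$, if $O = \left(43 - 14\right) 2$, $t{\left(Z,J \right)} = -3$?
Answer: $- \frac{1}{174} \approx -0.0057471$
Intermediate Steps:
$O = 58$ ($O = 29 \cdot 2 = 58$)
$B{\left(y,p \right)} = - 3 y$
$\frac{1}{B{\left(O,310 \right)}} = \frac{1}{\left(-3\right) 58} = \frac{1}{-174} = - \frac{1}{174}$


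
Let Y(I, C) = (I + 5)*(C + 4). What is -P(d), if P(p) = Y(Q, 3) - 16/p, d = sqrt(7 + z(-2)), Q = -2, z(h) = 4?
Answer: -21 + 16*sqrt(11)/11 ≈ -16.176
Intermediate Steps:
Y(I, C) = (4 + C)*(5 + I) (Y(I, C) = (5 + I)*(4 + C) = (4 + C)*(5 + I))
d = sqrt(11) (d = sqrt(7 + 4) = sqrt(11) ≈ 3.3166)
P(p) = 21 - 16/p (P(p) = (20 + 4*(-2) + 5*3 + 3*(-2)) - 16/p = (20 - 8 + 15 - 6) - 16/p = 21 - 16/p)
-P(d) = -(21 - 16*sqrt(11)/11) = -21 + 16*sqrt(11)/11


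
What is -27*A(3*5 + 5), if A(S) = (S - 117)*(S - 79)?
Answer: -154521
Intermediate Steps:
A(S) = (-117 + S)*(-79 + S)
-27*A(3*5 + 5) = -27*(9243 + (3*5 + 5)² - 196*(3*5 + 5)) = -27*(9243 + (15 + 5)² - 196*(15 + 5)) = -27*(9243 + 20² - 196*20) = -27*(9243 + 400 - 3920) = -27*5723 = -154521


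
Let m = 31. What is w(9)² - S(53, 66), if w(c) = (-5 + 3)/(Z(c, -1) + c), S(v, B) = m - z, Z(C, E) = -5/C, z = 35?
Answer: 5857/1444 ≈ 4.0561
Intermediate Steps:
S(v, B) = -4 (S(v, B) = 31 - 1*35 = 31 - 35 = -4)
w(c) = -2/(c - 5/c) (w(c) = (-5 + 3)/(-5/c + c) = -2/(c - 5/c))
w(9)² - S(53, 66) = (-2*9/(-5 + 9²))² - 1*(-4) = (-2*9/(-5 + 81))² + 4 = (-2*9/76)² + 4 = (-2*9*1/76)² + 4 = (-9/38)² + 4 = 81/1444 + 4 = 5857/1444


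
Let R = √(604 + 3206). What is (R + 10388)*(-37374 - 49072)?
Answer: -898001048 - 86446*√3810 ≈ -9.0334e+8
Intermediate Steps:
R = √3810 ≈ 61.725
(R + 10388)*(-37374 - 49072) = (√3810 + 10388)*(-37374 - 49072) = (10388 + √3810)*(-86446) = -898001048 - 86446*√3810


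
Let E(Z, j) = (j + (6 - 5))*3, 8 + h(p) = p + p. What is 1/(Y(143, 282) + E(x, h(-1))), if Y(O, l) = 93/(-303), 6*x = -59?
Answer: -101/2758 ≈ -0.036621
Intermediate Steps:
x = -59/6 (x = (⅙)*(-59) = -59/6 ≈ -9.8333)
h(p) = -8 + 2*p (h(p) = -8 + (p + p) = -8 + 2*p)
E(Z, j) = 3 + 3*j (E(Z, j) = (j + 1)*3 = (1 + j)*3 = 3 + 3*j)
Y(O, l) = -31/101 (Y(O, l) = 93*(-1/303) = -31/101)
1/(Y(143, 282) + E(x, h(-1))) = 1/(-31/101 + (3 + 3*(-8 + 2*(-1)))) = 1/(-31/101 + (3 + 3*(-8 - 2))) = 1/(-31/101 + (3 + 3*(-10))) = 1/(-31/101 + (3 - 30)) = 1/(-31/101 - 27) = 1/(-2758/101) = -101/2758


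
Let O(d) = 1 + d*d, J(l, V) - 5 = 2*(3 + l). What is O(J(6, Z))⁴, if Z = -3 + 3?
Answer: 78904810000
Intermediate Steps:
Z = 0
J(l, V) = 11 + 2*l (J(l, V) = 5 + 2*(3 + l) = 5 + (6 + 2*l) = 11 + 2*l)
O(d) = 1 + d²
O(J(6, Z))⁴ = (1 + (11 + 2*6)²)⁴ = (1 + (11 + 12)²)⁴ = (1 + 23²)⁴ = (1 + 529)⁴ = 530⁴ = 78904810000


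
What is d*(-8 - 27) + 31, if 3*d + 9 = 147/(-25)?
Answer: 1023/5 ≈ 204.60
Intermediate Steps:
d = -124/25 (d = -3 + (147/(-25))/3 = -3 + (147*(-1/25))/3 = -3 + (⅓)*(-147/25) = -3 - 49/25 = -124/25 ≈ -4.9600)
d*(-8 - 27) + 31 = -124*(-8 - 27)/25 + 31 = -124/25*(-35) + 31 = 868/5 + 31 = 1023/5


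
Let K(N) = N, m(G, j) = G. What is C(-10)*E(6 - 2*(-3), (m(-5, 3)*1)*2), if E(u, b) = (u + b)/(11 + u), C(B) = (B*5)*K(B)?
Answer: 1000/23 ≈ 43.478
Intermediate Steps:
C(B) = 5*B² (C(B) = (B*5)*B = (5*B)*B = 5*B²)
E(u, b) = (b + u)/(11 + u)
C(-10)*E(6 - 2*(-3), (m(-5, 3)*1)*2) = (5*(-10)²)*((-5*1*2 + (6 - 2*(-3)))/(11 + (6 - 2*(-3)))) = (5*100)*((-5*2 + (6 + 6))/(11 + (6 + 6))) = 500*((-10 + 12)/(11 + 12)) = 500*(2/23) = 1000/23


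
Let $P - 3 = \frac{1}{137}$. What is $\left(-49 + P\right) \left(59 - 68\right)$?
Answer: $\frac{56709}{137} \approx 413.93$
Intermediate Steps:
$P = \frac{412}{137}$ ($P = 3 + \frac{1}{137} = \frac{412}{137} \approx 3.0073$)
$\left(-49 + P\right) \left(59 - 68\right) = \left(-49 + \frac{412}{137}\right) \left(59 - 68\right) = - \frac{6301 \left(59 - 68\right)}{137} = \left(- \frac{6301}{137}\right) \left(-9\right) = \frac{56709}{137}$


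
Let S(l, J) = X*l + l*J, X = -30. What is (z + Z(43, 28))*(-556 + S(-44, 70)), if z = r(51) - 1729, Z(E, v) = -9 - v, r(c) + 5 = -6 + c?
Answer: 3997416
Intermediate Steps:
r(c) = -11 + c (r(c) = -5 + (-6 + c) = -11 + c)
S(l, J) = -30*l + J*l (S(l, J) = -30*l + l*J = -30*l + J*l)
z = -1689 (z = (-11 + 51) - 1729 = 40 - 1729 = -1689)
(z + Z(43, 28))*(-556 + S(-44, 70)) = (-1689 + (-9 - 1*28))*(-556 - 44*(-30 + 70)) = (-1689 + (-9 - 28))*(-556 - 44*40) = (-1689 - 37)*(-556 - 1760) = -1726*(-2316) = 3997416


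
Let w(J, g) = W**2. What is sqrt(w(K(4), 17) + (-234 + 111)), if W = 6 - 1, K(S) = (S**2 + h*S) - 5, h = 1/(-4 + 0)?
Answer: 7*I*sqrt(2) ≈ 9.8995*I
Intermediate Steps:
h = -1/4 (h = 1/(-4) = -1/4 ≈ -0.25000)
K(S) = -5 + S**2 - S/4 (K(S) = (S**2 - S/4) - 5 = -5 + S**2 - S/4)
W = 5
w(J, g) = 25 (w(J, g) = 5**2 = 25)
sqrt(w(K(4), 17) + (-234 + 111)) = sqrt(25 + (-234 + 111)) = sqrt(25 - 123) = sqrt(-98) = 7*I*sqrt(2)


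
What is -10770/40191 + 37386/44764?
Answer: 5486411/9672634 ≈ 0.56721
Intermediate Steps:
-10770/40191 + 37386/44764 = -10770*1/40191 + 37386*(1/44764) = -3590/13397 + 603/722 = 5486411/9672634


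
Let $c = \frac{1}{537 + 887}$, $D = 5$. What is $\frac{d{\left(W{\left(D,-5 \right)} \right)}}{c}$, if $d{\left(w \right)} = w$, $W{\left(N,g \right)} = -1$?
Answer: $-1424$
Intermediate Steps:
$c = \frac{1}{1424} \approx 0.00070225$
$\frac{d{\left(W{\left(D,-5 \right)} \right)}}{c} = - \frac{1}{\frac{1}{1424}} = \left(-1\right) 1424 = -1424$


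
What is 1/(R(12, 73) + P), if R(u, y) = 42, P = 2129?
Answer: 1/2171 ≈ 0.00046062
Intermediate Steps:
1/(R(12, 73) + P) = 1/(42 + 2129) = 1/2171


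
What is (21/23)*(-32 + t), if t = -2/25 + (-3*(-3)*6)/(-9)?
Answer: -19992/575 ≈ -34.769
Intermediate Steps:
t = -152/25 (t = -2*1/25 + (9*6)*(-⅑) = -2/25 + 54*(-⅑) = -2/25 - 6 = -152/25 ≈ -6.0800)
(21/23)*(-32 + t) = (21/23)*(-32 - 152/25) = (21*(1/23))*(-952/25) = (21/23)*(-952/25) = -19992/575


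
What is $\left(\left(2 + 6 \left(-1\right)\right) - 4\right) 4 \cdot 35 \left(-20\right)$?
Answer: $22400$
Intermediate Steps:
$\left(\left(2 + 6 \left(-1\right)\right) - 4\right) 4 \cdot 35 \left(-20\right) = \left(\left(2 - 6\right) - 4\right) 4 \cdot 35 \left(-20\right) = \left(-4 - 4\right) 4 \cdot 35 \left(-20\right) = \left(-8\right) 4 \cdot 35 \left(-20\right) = \left(-32\right) 35 \left(-20\right) = \left(-1120\right) \left(-20\right) = 22400$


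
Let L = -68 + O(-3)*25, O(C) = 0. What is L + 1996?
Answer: 1928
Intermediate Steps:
L = -68 (L = -68 + 0*25 = -68 + 0 = -68)
L + 1996 = -68 + 1996 = 1928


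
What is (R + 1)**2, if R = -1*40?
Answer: 1521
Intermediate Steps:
R = -40
(R + 1)**2 = (-40 + 1)**2 = (-39)**2 = 1521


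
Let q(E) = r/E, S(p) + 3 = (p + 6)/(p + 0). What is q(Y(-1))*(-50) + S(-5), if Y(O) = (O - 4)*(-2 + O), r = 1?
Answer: -98/15 ≈ -6.5333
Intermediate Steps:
S(p) = -3 + (6 + p)/p (S(p) = -3 + (p + 6)/(p + 0) = -3 + (6 + p)/p)
Y(O) = (-4 + O)*(-2 + O)
q(E) = 1/E
q(Y(-1))*(-50) + S(-5) = -50/(8 + (-1)**2 - 6*(-1)) + (-2 + 6/(-5)) = -50/(8 + 1 + 6) + (-2 + 6*(-1/5)) = -50/15 + (-2 - 6/5) = (1/15)*(-50) - 16/5 = -10/3 - 16/5 = -98/15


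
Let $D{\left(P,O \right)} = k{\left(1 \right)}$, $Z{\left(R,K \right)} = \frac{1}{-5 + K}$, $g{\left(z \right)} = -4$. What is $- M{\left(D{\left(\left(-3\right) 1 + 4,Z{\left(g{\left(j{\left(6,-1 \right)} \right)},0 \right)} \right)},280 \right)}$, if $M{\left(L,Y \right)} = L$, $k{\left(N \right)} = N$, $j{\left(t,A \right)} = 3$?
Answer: $-1$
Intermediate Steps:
$D{\left(P,O \right)} = 1$
$- M{\left(D{\left(\left(-3\right) 1 + 4,Z{\left(g{\left(j{\left(6,-1 \right)} \right)},0 \right)} \right)},280 \right)} = \left(-1\right) 1 = -1$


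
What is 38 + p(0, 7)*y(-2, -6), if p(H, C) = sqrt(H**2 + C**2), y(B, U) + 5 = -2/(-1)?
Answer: 17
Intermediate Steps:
y(B, U) = -3 (y(B, U) = -5 - 2/(-1) = -5 - 2*(-1) = -5 + 2 = -3)
p(H, C) = sqrt(C**2 + H**2)
38 + p(0, 7)*y(-2, -6) = 38 + sqrt(7**2 + 0**2)*(-3) = 38 + sqrt(49 + 0)*(-3) = 38 + sqrt(49)*(-3) = 38 + 7*(-3) = 38 - 21 = 17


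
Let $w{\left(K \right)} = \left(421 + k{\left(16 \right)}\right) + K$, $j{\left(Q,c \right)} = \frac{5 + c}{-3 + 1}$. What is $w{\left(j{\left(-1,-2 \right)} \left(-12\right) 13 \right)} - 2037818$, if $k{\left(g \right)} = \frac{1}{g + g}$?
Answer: $- \frac{65189215}{32} \approx -2.0372 \cdot 10^{6}$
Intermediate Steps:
$k{\left(g \right)} = \frac{1}{2 g}$
$j{\left(Q,c \right)} = - \frac{5}{2} - \frac{c}{2}$ ($j{\left(Q,c \right)} = \frac{5 + c}{-2} = \left(5 + c\right) \left(- \frac{1}{2}\right) = - \frac{5}{2} - \frac{c}{2}$)
$w{\left(K \right)} = \frac{13473}{32} + K$ ($w{\left(K \right)} = \left(421 + \frac{1}{2 \cdot 16}\right) + K = \left(421 + \frac{1}{2} \cdot \frac{1}{16}\right) + K = \left(421 + \frac{1}{32}\right) + K = \frac{13473}{32} + K$)
$w{\left(j{\left(-1,-2 \right)} \left(-12\right) 13 \right)} - 2037818 = \left(\frac{13473}{32} + \left(- \frac{5}{2} - -1\right) \left(-12\right) 13\right) - 2037818 = \left(\frac{13473}{32} + \left(- \frac{5}{2} + 1\right) \left(-12\right) 13\right) - 2037818 = \left(\frac{13473}{32} + \left(- \frac{3}{2}\right) \left(-12\right) 13\right) - 2037818 = \left(\frac{13473}{32} + 18 \cdot 13\right) - 2037818 = \left(\frac{13473}{32} + 234\right) - 2037818 = \frac{20961}{32} - 2037818 = - \frac{65189215}{32}$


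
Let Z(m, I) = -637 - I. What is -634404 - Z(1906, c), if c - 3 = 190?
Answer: -633574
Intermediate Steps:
c = 193 (c = 3 + 190 = 193)
-634404 - Z(1906, c) = -634404 - (-637 - 1*193) = -634404 - (-637 - 193) = -634404 - 1*(-830) = -634404 + 830 = -633574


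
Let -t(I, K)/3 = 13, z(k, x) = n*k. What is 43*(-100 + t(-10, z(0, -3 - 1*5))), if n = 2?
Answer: -5977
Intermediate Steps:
z(k, x) = 2*k
t(I, K) = -39 (t(I, K) = -3*13 = -39)
43*(-100 + t(-10, z(0, -3 - 1*5))) = 43*(-100 - 39) = 43*(-139) = -5977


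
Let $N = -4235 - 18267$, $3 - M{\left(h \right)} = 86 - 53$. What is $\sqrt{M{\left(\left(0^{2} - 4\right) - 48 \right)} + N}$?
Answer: $2 i \sqrt{5633} \approx 150.11 i$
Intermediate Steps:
$M{\left(h \right)} = -30$ ($M{\left(h \right)} = 3 - \left(86 - 53\right) = 3 - 33 = -30$)
$N = -22502$
$\sqrt{M{\left(\left(0^{2} - 4\right) - 48 \right)} + N} = \sqrt{-30 - 22502} = \sqrt{-22532} = 2 i \sqrt{5633}$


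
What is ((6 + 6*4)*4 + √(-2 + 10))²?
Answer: 14408 + 480*√2 ≈ 15087.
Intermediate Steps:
((6 + 6*4)*4 + √(-2 + 10))² = ((6 + 24)*4 + √8)² = (30*4 + 2*√2)² = (120 + 2*√2)²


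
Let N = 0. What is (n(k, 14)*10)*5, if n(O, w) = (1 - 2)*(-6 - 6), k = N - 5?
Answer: 600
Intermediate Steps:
k = -5 (k = 0 - 5 = -5)
n(O, w) = 12 (n(O, w) = -1*(-12) = 12)
(n(k, 14)*10)*5 = (12*10)*5 = 120*5 = 600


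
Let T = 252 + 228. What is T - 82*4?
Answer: 152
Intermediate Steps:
T = 480
T - 82*4 = 480 - 82*4 = 480 - 328 = 152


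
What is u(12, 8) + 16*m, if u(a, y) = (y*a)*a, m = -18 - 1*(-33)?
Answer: 1392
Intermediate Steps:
m = 15 (m = -18 + 33 = 15)
u(a, y) = y*a**2 (u(a, y) = (a*y)*a = y*a**2)
u(12, 8) + 16*m = 8*12**2 + 16*15 = 8*144 + 240 = 1152 + 240 = 1392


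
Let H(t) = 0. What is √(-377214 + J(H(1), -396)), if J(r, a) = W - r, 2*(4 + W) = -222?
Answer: I*√377329 ≈ 614.27*I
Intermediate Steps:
W = -115 (W = -4 + (½)*(-222) = -4 - 111 = -115)
J(r, a) = -115 - r
√(-377214 + J(H(1), -396)) = √(-377214 + (-115 - 1*0)) = √(-377214 + (-115 + 0)) = √(-377214 - 115) = √(-377329) = I*√377329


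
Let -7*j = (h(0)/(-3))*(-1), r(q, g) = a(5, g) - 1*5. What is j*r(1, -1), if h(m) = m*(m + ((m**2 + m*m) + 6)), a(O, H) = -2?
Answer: 0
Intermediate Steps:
r(q, g) = -7 (r(q, g) = -2 - 1*5 = -2 - 5 = -7)
h(m) = m*(6 + m + 2*m**2) (h(m) = m*(m + ((m**2 + m**2) + 6)) = m*(m + (2*m**2 + 6)) = m*(m + (6 + 2*m**2)) = m*(6 + m + 2*m**2))
j = 0 (j = -(0*(6 + 0 + 2*0**2))/(-3)*(-1)/7 = -(-0*(6 + 0 + 2*0))*(-1)/7 = -(-0*(6 + 0 + 0))*(-1)/7 = -(-0*6)*(-1)/7 = -(-1/3*0)*(-1)/7 = -0*(-1) = -1/7*0 = 0)
j*r(1, -1) = 0*(-7) = 0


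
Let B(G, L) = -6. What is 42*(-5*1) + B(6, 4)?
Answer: -216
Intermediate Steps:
42*(-5*1) + B(6, 4) = 42*(-5*1) - 6 = 42*(-5) - 6 = -210 - 6 = -216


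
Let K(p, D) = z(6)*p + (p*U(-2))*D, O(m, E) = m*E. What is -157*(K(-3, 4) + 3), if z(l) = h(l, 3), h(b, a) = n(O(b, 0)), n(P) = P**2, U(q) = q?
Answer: -4239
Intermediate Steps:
O(m, E) = E*m
h(b, a) = 0 (h(b, a) = (0*b)**2 = 0**2 = 0)
z(l) = 0
K(p, D) = -2*D*p (K(p, D) = 0*p + (p*(-2))*D = 0 + (-2*p)*D = 0 - 2*D*p = -2*D*p)
-157*(K(-3, 4) + 3) = -157*(-2*4*(-3) + 3) = -157*(24 + 3) = -157*27 = -4239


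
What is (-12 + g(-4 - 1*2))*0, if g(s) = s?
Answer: 0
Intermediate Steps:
(-12 + g(-4 - 1*2))*0 = (-12 + (-4 - 1*2))*0 = (-12 + (-4 - 2))*0 = (-12 - 6)*0 = -18*0 = 0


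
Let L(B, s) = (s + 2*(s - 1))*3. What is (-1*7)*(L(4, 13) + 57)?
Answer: -1176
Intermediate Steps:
L(B, s) = -6 + 9*s (L(B, s) = (s + 2*(-1 + s))*3 = (s + (-2 + 2*s))*3 = (-2 + 3*s)*3 = -6 + 9*s)
(-1*7)*(L(4, 13) + 57) = (-1*7)*((-6 + 9*13) + 57) = -7*((-6 + 117) + 57) = -7*(111 + 57) = -7*168 = -1176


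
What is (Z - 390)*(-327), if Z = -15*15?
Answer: 201105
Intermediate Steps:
Z = -225
(Z - 390)*(-327) = (-225 - 390)*(-327) = -615*(-327) = 201105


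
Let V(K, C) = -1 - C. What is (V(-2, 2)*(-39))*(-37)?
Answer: -4329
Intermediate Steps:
(V(-2, 2)*(-39))*(-37) = ((-1 - 1*2)*(-39))*(-37) = ((-1 - 2)*(-39))*(-37) = -3*(-39)*(-37) = 117*(-37) = -4329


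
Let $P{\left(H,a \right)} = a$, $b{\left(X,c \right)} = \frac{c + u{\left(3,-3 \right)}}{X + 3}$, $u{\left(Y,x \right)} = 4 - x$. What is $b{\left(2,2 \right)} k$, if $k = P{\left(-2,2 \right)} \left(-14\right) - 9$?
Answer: $- \frac{333}{5} \approx -66.6$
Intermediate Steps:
$b{\left(X,c \right)} = \frac{7 + c}{3 + X}$ ($b{\left(X,c \right)} = \frac{c + \left(4 - -3\right)}{X + 3} = \frac{c + \left(4 + 3\right)}{3 + X} = \frac{c + 7}{3 + X} = \frac{7 + c}{3 + X}$)
$k = -37$ ($k = 2 \left(-14\right) - 9 = -28 - 9 = -37$)
$b{\left(2,2 \right)} k = \frac{7 + 2}{3 + 2} \left(-37\right) = \frac{1}{5} \cdot 9 \left(-37\right) = \frac{9}{5} \left(-37\right) = - \frac{333}{5}$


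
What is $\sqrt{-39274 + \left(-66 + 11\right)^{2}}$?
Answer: $i \sqrt{36249} \approx 190.39 i$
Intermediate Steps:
$\sqrt{-39274 + \left(-66 + 11\right)^{2}} = \sqrt{-39274 + \left(-55\right)^{2}} = \sqrt{-39274 + 3025} = \sqrt{-36249} = i \sqrt{36249}$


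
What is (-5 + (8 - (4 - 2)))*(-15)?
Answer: -15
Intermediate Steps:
(-5 + (8 - (4 - 2)))*(-15) = (-5 + (8 - 1*2))*(-15) = (-5 + (8 - 2))*(-15) = (-5 + 6)*(-15) = 1*(-15) = -15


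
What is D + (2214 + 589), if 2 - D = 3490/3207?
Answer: 8992145/3207 ≈ 2803.9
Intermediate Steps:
D = 2924/3207 (D = 2 - 3490/3207 = 2924/3207 ≈ 0.91176)
D + (2214 + 589) = 2924/3207 + (2214 + 589) = 2924/3207 + 2803 = 8992145/3207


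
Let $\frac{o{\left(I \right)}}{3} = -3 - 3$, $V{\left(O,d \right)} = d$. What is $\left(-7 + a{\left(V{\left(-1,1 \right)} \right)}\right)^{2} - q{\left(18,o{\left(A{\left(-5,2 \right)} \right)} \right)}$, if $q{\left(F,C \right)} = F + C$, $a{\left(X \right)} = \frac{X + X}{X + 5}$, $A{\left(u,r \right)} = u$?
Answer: $\frac{400}{9} \approx 44.444$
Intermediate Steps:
$o{\left(I \right)} = -18$ ($o{\left(I \right)} = 3 \left(-3 - 3\right) = 3 \left(-6\right) = -18$)
$a{\left(X \right)} = \frac{2 X}{5 + X}$
$q{\left(F,C \right)} = C + F$
$\left(-7 + a{\left(V{\left(-1,1 \right)} \right)}\right)^{2} - q{\left(18,o{\left(A{\left(-5,2 \right)} \right)} \right)} = \left(-7 + 2 \cdot 1 \frac{1}{5 + 1}\right)^{2} - \left(-18 + 18\right) = \left(-7 + 2 \cdot 1 \cdot \frac{1}{6}\right)^{2} - 0 = \left(-7 + 2 \cdot 1 \cdot \frac{1}{6}\right)^{2} + 0 = \left(-7 + \frac{1}{3}\right)^{2} + 0 = \left(- \frac{20}{3}\right)^{2} + 0 = \frac{400}{9} + 0 = \frac{400}{9}$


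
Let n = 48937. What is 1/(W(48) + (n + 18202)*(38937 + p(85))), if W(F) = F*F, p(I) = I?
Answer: 1/2619900362 ≈ 3.8169e-10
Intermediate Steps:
W(F) = F**2
1/(W(48) + (n + 18202)*(38937 + p(85))) = 1/(48**2 + (48937 + 18202)*(38937 + 85)) = 1/(2304 + 67139*39022) = 1/(2304 + 2619898058) = 1/2619900362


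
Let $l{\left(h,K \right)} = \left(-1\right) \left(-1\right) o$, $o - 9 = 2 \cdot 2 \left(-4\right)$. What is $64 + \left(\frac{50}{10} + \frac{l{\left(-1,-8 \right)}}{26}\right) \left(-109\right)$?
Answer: $- \frac{11743}{26} \approx -451.65$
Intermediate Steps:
$o = -7$ ($o = 9 + 2 \cdot 2 \left(-4\right) = 9 + 4 \left(-4\right) = 9 - 16 = -7$)
$l{\left(h,K \right)} = -7$ ($l{\left(h,K \right)} = \left(-1\right) \left(-1\right) \left(-7\right) = 1 \left(-7\right) = -7$)
$64 + \left(\frac{50}{10} + \frac{l{\left(-1,-8 \right)}}{26}\right) \left(-109\right) = 64 + \left(\frac{50}{10} - \frac{7}{26}\right) \left(-109\right) = 64 + \left(50 \cdot \frac{1}{10} - \frac{7}{26}\right) \left(-109\right) = 64 + \left(5 - \frac{7}{26}\right) \left(-109\right) = 64 + \frac{123}{26} \left(-109\right) = 64 - \frac{13407}{26} = - \frac{11743}{26}$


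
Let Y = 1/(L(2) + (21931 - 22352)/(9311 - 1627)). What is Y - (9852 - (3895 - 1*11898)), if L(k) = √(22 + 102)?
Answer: -130721110188101/7321260903 + 118087712*√31/7321260903 ≈ -17855.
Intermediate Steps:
L(k) = 2*√31 (L(k) = √124 = 2*√31)
Y = 1/(-421/7684 + 2*√31) (Y = 1/(2*√31 + (21931 - 22352)/(9311 - 1627)) = 1/(2*√31 - 421/7684) = 1/(-421/7684 + 2*√31) ≈ 0.090247)
Y - (9852 - (3895 - 1*11898)) = (3234964/7321260903 + 118087712*√31/7321260903) - (9852 - (3895 - 1*11898)) = (3234964/7321260903 + 118087712*√31/7321260903) - (9852 - (3895 - 11898)) = (3234964/7321260903 + 118087712*√31/7321260903) - (9852 - 1*(-8003)) = (3234964/7321260903 + 118087712*√31/7321260903) - (9852 + 8003) = (3234964/7321260903 + 118087712*√31/7321260903) - 1*17855 = (3234964/7321260903 + 118087712*√31/7321260903) - 17855 = -130721110188101/7321260903 + 118087712*√31/7321260903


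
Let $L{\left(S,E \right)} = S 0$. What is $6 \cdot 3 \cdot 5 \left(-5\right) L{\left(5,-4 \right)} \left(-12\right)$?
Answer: $0$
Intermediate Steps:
$L{\left(S,E \right)} = 0$
$6 \cdot 3 \cdot 5 \left(-5\right) L{\left(5,-4 \right)} \left(-12\right) = 6 \cdot 3 \cdot 5 \left(-5\right) 0 \left(-12\right) = 18 \cdot 5 \left(-5\right) 0 \left(-12\right) = 90 \left(-5\right) 0 \left(-12\right) = \left(-450\right) 0 \left(-12\right) = 0 \left(-12\right) = 0$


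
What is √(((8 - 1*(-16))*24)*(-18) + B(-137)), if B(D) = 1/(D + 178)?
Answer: I*√17428567/41 ≈ 101.82*I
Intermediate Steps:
B(D) = 1/(178 + D)
√(((8 - 1*(-16))*24)*(-18) + B(-137)) = √(((8 - 1*(-16))*24)*(-18) + 1/(178 - 137)) = √(((8 + 16)*24)*(-18) + 1/41) = √((24*24)*(-18) + 1/41) = √(576*(-18) + 1/41) = √(-10368 + 1/41) = √(-425087/41) = I*√17428567/41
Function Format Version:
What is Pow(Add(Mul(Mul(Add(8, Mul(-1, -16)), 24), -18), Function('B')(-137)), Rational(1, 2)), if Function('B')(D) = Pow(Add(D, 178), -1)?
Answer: Mul(Rational(1, 41), I, Pow(17428567, Rational(1, 2))) ≈ Mul(101.82, I)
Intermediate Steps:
Function('B')(D) = Pow(Add(178, D), -1)
Pow(Add(Mul(Mul(Add(8, Mul(-1, -16)), 24), -18), Function('B')(-137)), Rational(1, 2)) = Pow(Add(Mul(Mul(Add(8, Mul(-1, -16)), 24), -18), Pow(Add(178, -137), -1)), Rational(1, 2)) = Pow(Add(Mul(Mul(Add(8, 16), 24), -18), Pow(41, -1)), Rational(1, 2)) = Pow(Add(Mul(Mul(24, 24), -18), Rational(1, 41)), Rational(1, 2)) = Pow(Add(Mul(576, -18), Rational(1, 41)), Rational(1, 2)) = Pow(Add(-10368, Rational(1, 41)), Rational(1, 2)) = Pow(Rational(-425087, 41), Rational(1, 2)) = Mul(Rational(1, 41), I, Pow(17428567, Rational(1, 2)))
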